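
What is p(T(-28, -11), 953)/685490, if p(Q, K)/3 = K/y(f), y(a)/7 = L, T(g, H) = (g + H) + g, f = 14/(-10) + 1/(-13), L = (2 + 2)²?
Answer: 2859/76774880 ≈ 3.7239e-5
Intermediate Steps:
L = 16 (L = 4² = 16)
f = -96/65 (f = 14*(-⅒) + 1*(-1/13) = -7/5 - 1/13 = -96/65 ≈ -1.4769)
T(g, H) = H + 2*g (T(g, H) = (H + g) + g = H + 2*g)
y(a) = 112 (y(a) = 7*16 = 112)
p(Q, K) = 3*K/112 (p(Q, K) = 3*(K/112) = 3*K/112)
p(T(-28, -11), 953)/685490 = ((3/112)*953)/685490 = (2859/112)*(1/685490) = 2859/76774880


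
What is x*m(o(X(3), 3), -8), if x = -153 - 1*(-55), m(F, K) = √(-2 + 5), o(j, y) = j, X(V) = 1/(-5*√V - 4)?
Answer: -98*√3 ≈ -169.74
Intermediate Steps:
X(V) = 1/(-4 - 5*√V)
m(F, K) = √3
x = -98 (x = -153 + 55 = -98)
x*m(o(X(3), 3), -8) = -98*√3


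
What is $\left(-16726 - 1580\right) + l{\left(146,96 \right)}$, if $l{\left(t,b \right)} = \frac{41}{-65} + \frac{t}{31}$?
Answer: $- \frac{36878371}{2015} \approx -18302.0$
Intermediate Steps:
$l{\left(t,b \right)} = - \frac{41}{65} + \frac{t}{31}$ ($l{\left(t,b \right)} = 41 \left(- \frac{1}{65}\right) + t \frac{1}{31} = - \frac{41}{65} + \frac{t}{31}$)
$\left(-16726 - 1580\right) + l{\left(146,96 \right)} = \left(-16726 - 1580\right) + \left(- \frac{41}{65} + \frac{1}{31} \cdot 146\right) = -18306 + \left(- \frac{41}{65} + \frac{146}{31}\right) = -18306 + \frac{8219}{2015} = - \frac{36878371}{2015}$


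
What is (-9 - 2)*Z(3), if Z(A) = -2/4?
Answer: 11/2 ≈ 5.5000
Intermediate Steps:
Z(A) = -1/2 (Z(A) = -2*1/4 = -1/2)
(-9 - 2)*Z(3) = (-9 - 2)*(-1/2) = -11*(-1/2) = 11/2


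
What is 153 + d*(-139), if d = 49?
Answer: -6658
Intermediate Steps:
153 + d*(-139) = 153 + 49*(-139) = 153 - 6811 = -6658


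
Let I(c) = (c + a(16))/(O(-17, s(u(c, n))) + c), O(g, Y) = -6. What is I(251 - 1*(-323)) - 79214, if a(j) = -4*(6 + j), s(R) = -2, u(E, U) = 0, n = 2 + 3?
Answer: -22496533/284 ≈ -79213.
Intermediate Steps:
n = 5
a(j) = -24 - 4*j
I(c) = (-88 + c)/(-6 + c) (I(c) = (c + (-24 - 4*16))/(-6 + c) = (c + (-24 - 64))/(-6 + c) = (c - 88)/(-6 + c) = (-88 + c)/(-6 + c))
I(251 - 1*(-323)) - 79214 = (-88 + (251 - 1*(-323)))/(-6 + (251 - 1*(-323))) - 79214 = (-88 + (251 + 323))/(-6 + (251 + 323)) - 79214 = (-88 + 574)/(-6 + 574) - 79214 = 486/568 - 79214 = (1/568)*486 - 79214 = 243/284 - 79214 = -22496533/284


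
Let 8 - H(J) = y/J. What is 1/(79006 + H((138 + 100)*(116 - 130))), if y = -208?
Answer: 833/65818610 ≈ 1.2656e-5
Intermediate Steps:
H(J) = 8 + 208/J (H(J) = 8 - (-208)/J = 8 + 208/J)
1/(79006 + H((138 + 100)*(116 - 130))) = 1/(79006 + (8 + 208/(((138 + 100)*(116 - 130))))) = 1/(79006 + (8 + 208/((238*(-14))))) = 1/(79006 + (8 + 208/(-3332))) = 1/(79006 + (8 + 208*(-1/3332))) = 1/(79006 + (8 - 52/833)) = 1/(79006 + 6612/833) = 1/(65818610/833) = 833/65818610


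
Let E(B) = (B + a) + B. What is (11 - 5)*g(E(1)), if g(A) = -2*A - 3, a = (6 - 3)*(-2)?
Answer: 30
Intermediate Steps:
a = -6 (a = 3*(-2) = -6)
E(B) = -6 + 2*B (E(B) = (B - 6) + B = (-6 + B) + B = -6 + 2*B)
g(A) = -3 - 2*A
(11 - 5)*g(E(1)) = (11 - 5)*(-3 - 2*(-6 + 2*1)) = 6*(-3 - 2*(-6 + 2)) = 6*(-3 - 2*(-4)) = 6*(-3 + 8) = 6*5 = 30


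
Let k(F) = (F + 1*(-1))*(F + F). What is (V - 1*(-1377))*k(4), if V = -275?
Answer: 26448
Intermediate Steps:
k(F) = 2*F*(-1 + F) (k(F) = (F - 1)*(2*F) = (-1 + F)*(2*F) = 2*F*(-1 + F))
(V - 1*(-1377))*k(4) = (-275 - 1*(-1377))*(2*4*(-1 + 4)) = (-275 + 1377)*(2*4*3) = 1102*24 = 26448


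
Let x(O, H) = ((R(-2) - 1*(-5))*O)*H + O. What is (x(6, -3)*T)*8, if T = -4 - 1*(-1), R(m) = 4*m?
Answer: -1440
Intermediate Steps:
T = -3 (T = -4 + 1 = -3)
x(O, H) = O - 3*H*O (x(O, H) = ((4*(-2) - 1*(-5))*O)*H + O = ((-8 + 5)*O)*H + O = (-3*O)*H + O = -3*H*O + O = O - 3*H*O)
(x(6, -3)*T)*8 = ((6*(1 - 3*(-3)))*(-3))*8 = ((6*(1 + 9))*(-3))*8 = ((6*10)*(-3))*8 = (60*(-3))*8 = -180*8 = -1440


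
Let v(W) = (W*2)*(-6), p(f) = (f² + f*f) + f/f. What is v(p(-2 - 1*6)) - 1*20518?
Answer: -22066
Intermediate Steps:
p(f) = 1 + 2*f² (p(f) = (f² + f²) + 1 = 2*f² + 1 = 1 + 2*f²)
v(W) = -12*W (v(W) = (2*W)*(-6) = -12*W)
v(p(-2 - 1*6)) - 1*20518 = -12*(1 + 2*(-2 - 1*6)²) - 1*20518 = -12*(1 + 2*(-2 - 6)²) - 20518 = -12*(1 + 2*(-8)²) - 20518 = -12*(1 + 2*64) - 20518 = -12*(1 + 128) - 20518 = -12*129 - 20518 = -1548 - 20518 = -22066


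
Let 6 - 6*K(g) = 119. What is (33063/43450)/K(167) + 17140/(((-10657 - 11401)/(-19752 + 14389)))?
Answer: 112829493026269/27075367825 ≈ 4167.2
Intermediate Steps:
K(g) = -113/6 (K(g) = 1 - 1/6*119 = 1 - 119/6 = -113/6)
(33063/43450)/K(167) + 17140/(((-10657 - 11401)/(-19752 + 14389))) = (33063/43450)/(-113/6) + 17140/(((-10657 - 11401)/(-19752 + 14389))) = (33063*(1/43450))*(-6/113) + 17140/((-22058/(-5363))) = (33063/43450)*(-6/113) + 17140/((-22058*(-1/5363))) = -99189/2454925 + 17140/(22058/5363) = -99189/2454925 + 17140*(5363/22058) = -99189/2454925 + 45960910/11029 = 112829493026269/27075367825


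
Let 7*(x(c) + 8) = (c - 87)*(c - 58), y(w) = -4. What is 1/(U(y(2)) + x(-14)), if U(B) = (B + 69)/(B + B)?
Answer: 56/57273 ≈ 0.00097777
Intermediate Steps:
U(B) = (69 + B)/(2*B) (U(B) = (69 + B)/((2*B)) = (69 + B)*(1/(2*B)) = (69 + B)/(2*B))
x(c) = -8 + (-87 + c)*(-58 + c)/7 (x(c) = -8 + ((c - 87)*(c - 58))/7 = -8 + ((-87 + c)*(-58 + c))/7 = -8 + (-87 + c)*(-58 + c)/7)
1/(U(y(2)) + x(-14)) = 1/((½)*(69 - 4)/(-4) + (4990/7 - 145/7*(-14) + (⅐)*(-14)²)) = 1/((½)*(-¼)*65 + (4990/7 + 290 + (⅐)*196)) = 1/(-65/8 + (4990/7 + 290 + 28)) = 1/(-65/8 + 7216/7) = 1/(57273/56) = 56/57273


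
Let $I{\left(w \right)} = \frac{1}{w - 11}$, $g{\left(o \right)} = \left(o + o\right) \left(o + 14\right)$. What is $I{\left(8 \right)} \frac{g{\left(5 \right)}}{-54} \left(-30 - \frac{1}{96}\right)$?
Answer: $- \frac{273695}{7776} \approx -35.197$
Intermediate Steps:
$g{\left(o \right)} = 2 o \left(14 + o\right)$
$I{\left(w \right)} = \frac{1}{-11 + w}$
$I{\left(8 \right)} \frac{g{\left(5 \right)}}{-54} \left(-30 - \frac{1}{96}\right) = \frac{2 \cdot 5 \left(14 + 5\right) \frac{1}{-54}}{-11 + 8} \left(-30 - \frac{1}{96}\right) = \frac{2 \cdot 5 \cdot 19 \left(- \frac{1}{54}\right)}{-3} \left(-30 - \frac{1}{96}\right) = - \frac{190 \left(- \frac{1}{54}\right)}{3} \left(-30 - \frac{1}{96}\right) = \left(- \frac{1}{3}\right) \left(- \frac{95}{27}\right) \left(- \frac{2881}{96}\right) = \frac{95}{81} \left(- \frac{2881}{96}\right) = - \frac{273695}{7776}$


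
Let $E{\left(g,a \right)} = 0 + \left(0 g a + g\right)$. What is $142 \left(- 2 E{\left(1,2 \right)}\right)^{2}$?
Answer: $568$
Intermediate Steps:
$E{\left(g,a \right)} = g$ ($E{\left(g,a \right)} = 0 + \left(0 a + g\right) = 0 + \left(0 + g\right) = 0 + g = g$)
$142 \left(- 2 E{\left(1,2 \right)}\right)^{2} = 142 \left(\left(-2\right) 1\right)^{2} = 142 \left(-2\right)^{2} = 142 \cdot 4 = 568$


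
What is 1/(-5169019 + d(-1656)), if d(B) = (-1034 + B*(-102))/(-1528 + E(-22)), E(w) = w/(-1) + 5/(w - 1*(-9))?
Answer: -19583/101227081491 ≈ -1.9346e-7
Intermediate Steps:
E(w) = -w + 5/(9 + w) (E(w) = w*(-1) + 5/(w + 9) = -w + 5/(9 + w))
d(B) = 13442/19583 + 1326*B/19583 (d(B) = (-1034 + B*(-102))/(-1528 + (5 - 1*(-22)² - 9*(-22))/(9 - 22)) = (-1034 - 102*B)/(-1528 + (5 - 1*484 + 198)/(-13)) = (-1034 - 102*B)/(-1528 - (5 - 484 + 198)/13) = (-1034 - 102*B)/(-1528 - 1/13*(-281)) = (-1034 - 102*B)/(-1528 + 281/13) = (-1034 - 102*B)/(-19583/13) = (-1034 - 102*B)*(-13/19583) = 13442/19583 + 1326*B/19583)
1/(-5169019 + d(-1656)) = 1/(-5169019 + (13442/19583 + (1326/19583)*(-1656))) = 1/(-5169019 + (13442/19583 - 2195856/19583)) = 1/(-5169019 - 2182414/19583) = 1/(-101227081491/19583) = -19583/101227081491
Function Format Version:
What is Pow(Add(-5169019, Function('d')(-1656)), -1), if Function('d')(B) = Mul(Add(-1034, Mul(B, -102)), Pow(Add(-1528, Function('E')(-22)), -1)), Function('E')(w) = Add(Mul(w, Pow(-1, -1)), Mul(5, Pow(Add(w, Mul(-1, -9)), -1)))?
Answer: Rational(-19583, 101227081491) ≈ -1.9346e-7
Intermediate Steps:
Function('E')(w) = Add(Mul(-1, w), Mul(5, Pow(Add(9, w), -1))) (Function('E')(w) = Add(Mul(w, -1), Mul(5, Pow(Add(w, 9), -1))) = Add(Mul(-1, w), Mul(5, Pow(Add(9, w), -1))))
Function('d')(B) = Add(Rational(13442, 19583), Mul(Rational(1326, 19583), B)) (Function('d')(B) = Mul(Add(-1034, Mul(B, -102)), Pow(Add(-1528, Mul(Pow(Add(9, -22), -1), Add(5, Mul(-1, Pow(-22, 2)), Mul(-9, -22)))), -1)) = Mul(Add(-1034, Mul(-102, B)), Pow(Add(-1528, Mul(Pow(-13, -1), Add(5, Mul(-1, 484), 198))), -1)) = Mul(Add(-1034, Mul(-102, B)), Pow(Add(-1528, Mul(Rational(-1, 13), Add(5, -484, 198))), -1)) = Mul(Add(-1034, Mul(-102, B)), Pow(Add(-1528, Mul(Rational(-1, 13), -281)), -1)) = Mul(Add(-1034, Mul(-102, B)), Pow(Add(-1528, Rational(281, 13)), -1)) = Mul(Add(-1034, Mul(-102, B)), Pow(Rational(-19583, 13), -1)) = Mul(Add(-1034, Mul(-102, B)), Rational(-13, 19583)) = Add(Rational(13442, 19583), Mul(Rational(1326, 19583), B)))
Pow(Add(-5169019, Function('d')(-1656)), -1) = Pow(Add(-5169019, Add(Rational(13442, 19583), Mul(Rational(1326, 19583), -1656))), -1) = Pow(Add(-5169019, Add(Rational(13442, 19583), Rational(-2195856, 19583))), -1) = Pow(Add(-5169019, Rational(-2182414, 19583)), -1) = Pow(Rational(-101227081491, 19583), -1) = Rational(-19583, 101227081491)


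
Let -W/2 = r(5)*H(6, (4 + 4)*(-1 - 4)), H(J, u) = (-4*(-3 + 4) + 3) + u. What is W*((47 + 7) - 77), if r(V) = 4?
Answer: -7544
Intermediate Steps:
H(J, u) = -1 + u (H(J, u) = (-4*1 + 3) + u = (-4 + 3) + u = -1 + u)
W = 328 (W = -8*(-1 + (4 + 4)*(-1 - 4)) = -8*(-1 + 8*(-5)) = -8*(-1 - 40) = -8*(-41) = -2*(-164) = 328)
W*((47 + 7) - 77) = 328*((47 + 7) - 77) = 328*(54 - 77) = 328*(-23) = -7544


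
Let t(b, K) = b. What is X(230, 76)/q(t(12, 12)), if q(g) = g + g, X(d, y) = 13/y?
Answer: 13/1824 ≈ 0.0071272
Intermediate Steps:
q(g) = 2*g
X(230, 76)/q(t(12, 12)) = (13/76)/((2*12)) = (13*(1/76))/24 = (13/76)*(1/24) = 13/1824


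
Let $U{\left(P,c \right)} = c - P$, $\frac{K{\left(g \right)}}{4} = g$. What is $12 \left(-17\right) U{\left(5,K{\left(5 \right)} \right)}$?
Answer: $-3060$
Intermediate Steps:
$K{\left(g \right)} = 4 g$
$12 \left(-17\right) U{\left(5,K{\left(5 \right)} \right)} = 12 \left(-17\right) \left(4 \cdot 5 - 5\right) = - 204 \left(20 - 5\right) = \left(-204\right) 15 = -3060$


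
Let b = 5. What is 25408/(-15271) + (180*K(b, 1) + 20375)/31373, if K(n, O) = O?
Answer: -483229779/479097083 ≈ -1.0086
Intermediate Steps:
25408/(-15271) + (180*K(b, 1) + 20375)/31373 = 25408/(-15271) + (180*1 + 20375)/31373 = 25408*(-1/15271) + (180 + 20375)*(1/31373) = -25408/15271 + 20555*(1/31373) = -25408/15271 + 20555/31373 = -483229779/479097083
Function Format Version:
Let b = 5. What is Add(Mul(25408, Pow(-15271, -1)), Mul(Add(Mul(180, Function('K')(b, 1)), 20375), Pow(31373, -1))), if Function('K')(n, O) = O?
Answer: Rational(-483229779, 479097083) ≈ -1.0086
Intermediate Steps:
Add(Mul(25408, Pow(-15271, -1)), Mul(Add(Mul(180, Function('K')(b, 1)), 20375), Pow(31373, -1))) = Add(Mul(25408, Pow(-15271, -1)), Mul(Add(Mul(180, 1), 20375), Pow(31373, -1))) = Add(Mul(25408, Rational(-1, 15271)), Mul(Add(180, 20375), Rational(1, 31373))) = Add(Rational(-25408, 15271), Mul(20555, Rational(1, 31373))) = Add(Rational(-25408, 15271), Rational(20555, 31373)) = Rational(-483229779, 479097083)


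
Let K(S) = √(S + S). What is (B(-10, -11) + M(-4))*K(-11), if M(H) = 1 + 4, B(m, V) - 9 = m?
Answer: 4*I*√22 ≈ 18.762*I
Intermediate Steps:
B(m, V) = 9 + m
K(S) = √2*√S (K(S) = √(2*S) = √2*√S)
M(H) = 5
(B(-10, -11) + M(-4))*K(-11) = ((9 - 10) + 5)*(√2*√(-11)) = (-1 + 5)*(√2*(I*√11)) = 4*(I*√22) = 4*I*√22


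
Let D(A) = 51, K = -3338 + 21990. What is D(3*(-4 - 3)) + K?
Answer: 18703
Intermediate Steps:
K = 18652
D(3*(-4 - 3)) + K = 51 + 18652 = 18703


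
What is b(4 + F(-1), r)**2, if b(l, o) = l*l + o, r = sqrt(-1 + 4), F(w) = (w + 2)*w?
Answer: (9 + sqrt(3))**2 ≈ 115.18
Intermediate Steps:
F(w) = w*(2 + w) (F(w) = (2 + w)*w = w*(2 + w))
r = sqrt(3) ≈ 1.7320
b(l, o) = o + l**2 (b(l, o) = l**2 + o = o + l**2)
b(4 + F(-1), r)**2 = (sqrt(3) + (4 - (2 - 1))**2)**2 = (sqrt(3) + (4 - 1*1)**2)**2 = (sqrt(3) + (4 - 1)**2)**2 = (sqrt(3) + 3**2)**2 = (sqrt(3) + 9)**2 = (9 + sqrt(3))**2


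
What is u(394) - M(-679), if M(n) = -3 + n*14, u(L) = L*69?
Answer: 36695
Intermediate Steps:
u(L) = 69*L
M(n) = -3 + 14*n
u(394) - M(-679) = 69*394 - (-3 + 14*(-679)) = 27186 - (-3 - 9506) = 27186 - 1*(-9509) = 27186 + 9509 = 36695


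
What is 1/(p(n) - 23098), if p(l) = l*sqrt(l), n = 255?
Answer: -23098/516936229 - 255*sqrt(255)/516936229 ≈ -5.2560e-5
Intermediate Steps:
p(l) = l**(3/2)
1/(p(n) - 23098) = 1/(255**(3/2) - 23098) = 1/(255*sqrt(255) - 23098) = 1/(-23098 + 255*sqrt(255))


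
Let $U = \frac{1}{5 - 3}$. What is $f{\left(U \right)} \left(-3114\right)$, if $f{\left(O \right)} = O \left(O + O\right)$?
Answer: $-1557$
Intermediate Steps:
$U = \frac{1}{2} \approx 0.5$
$f{\left(O \right)} = 2 O^{2}$ ($f{\left(O \right)} = O 2 O = 2 O^{2}$)
$f{\left(U \right)} \left(-3114\right) = \frac{2}{4} \left(-3114\right) = 2 \cdot \frac{1}{4} \left(-3114\right) = \frac{1}{2} \left(-3114\right) = -1557$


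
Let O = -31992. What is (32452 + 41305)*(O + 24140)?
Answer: -579139964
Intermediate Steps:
(32452 + 41305)*(O + 24140) = (32452 + 41305)*(-31992 + 24140) = 73757*(-7852) = -579139964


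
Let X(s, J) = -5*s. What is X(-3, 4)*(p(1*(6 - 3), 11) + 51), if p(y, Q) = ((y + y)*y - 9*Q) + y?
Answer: -405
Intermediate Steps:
p(y, Q) = y - 9*Q + 2*y² (p(y, Q) = ((2*y)*y - 9*Q) + y = (2*y² - 9*Q) + y = (-9*Q + 2*y²) + y = y - 9*Q + 2*y²)
X(-3, 4)*(p(1*(6 - 3), 11) + 51) = (-5*(-3))*((1*(6 - 3) - 9*11 + 2*(1*(6 - 3))²) + 51) = 15*((1*3 - 99 + 2*(1*3)²) + 51) = 15*((3 - 99 + 2*3²) + 51) = 15*((3 - 99 + 2*9) + 51) = 15*((3 - 99 + 18) + 51) = 15*(-78 + 51) = 15*(-27) = -405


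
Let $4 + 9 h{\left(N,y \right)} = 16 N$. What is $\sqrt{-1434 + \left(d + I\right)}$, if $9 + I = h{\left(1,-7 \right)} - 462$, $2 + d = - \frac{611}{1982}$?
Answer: $\frac{i \sqrt{67385583942}}{5946} \approx 43.657 i$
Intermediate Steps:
$d = - \frac{4575}{1982}$ ($d = -2 - \frac{611}{1982} = - \frac{4575}{1982} \approx -2.3083$)
$h{\left(N,y \right)} = - \frac{4}{9} + \frac{16 N}{9}$
$I = - \frac{1409}{3}$ ($I = -9 + \left(\left(- \frac{4}{9} + \frac{16}{9} \cdot 1\right) - 462\right) = -9 + \left(\left(- \frac{4}{9} + \frac{16}{9}\right) - 462\right) = -9 + \left(\frac{4}{3} - 462\right) = -9 - \frac{1382}{3} = - \frac{1409}{3} \approx -469.67$)
$\sqrt{-1434 + \left(d + I\right)} = \sqrt{-1434 - \frac{2806363}{5946}} = \sqrt{- \frac{11332927}{5946}} = \frac{i \sqrt{67385583942}}{5946}$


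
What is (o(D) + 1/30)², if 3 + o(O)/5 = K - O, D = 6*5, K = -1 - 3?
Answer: 30791401/900 ≈ 34213.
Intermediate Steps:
K = -4
D = 30
o(O) = -35 - 5*O (o(O) = -15 + 5*(-4 - O) = -15 + (-20 - 5*O) = -35 - 5*O)
(o(D) + 1/30)² = ((-35 - 5*30) + 1/30)² = ((-35 - 150) + 1/30)² = (-185 + 1/30)² = (-5549/30)² = 30791401/900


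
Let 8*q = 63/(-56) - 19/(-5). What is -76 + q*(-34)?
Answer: -13979/160 ≈ -87.369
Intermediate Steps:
q = 107/320 (q = (63/(-56) - 19/(-5))/8 = (63*(-1/56) - 19*(-⅕))/8 = (-9/8 + 19/5)/8 = (⅛)*(107/40) = 107/320 ≈ 0.33437)
-76 + q*(-34) = -76 + (107/320)*(-34) = -76 - 1819/160 = -13979/160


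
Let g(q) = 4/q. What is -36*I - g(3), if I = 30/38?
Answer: -1696/57 ≈ -29.754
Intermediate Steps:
I = 15/19 (I = 30*(1/38) = 15/19 ≈ 0.78947)
-36*I - g(3) = -36*15/19 - 4/3 = -540/19 - 4/3 = -1696/57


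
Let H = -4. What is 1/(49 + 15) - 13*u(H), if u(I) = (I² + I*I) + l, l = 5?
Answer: -30783/64 ≈ -480.98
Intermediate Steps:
u(I) = 5 + 2*I² (u(I) = (I² + I*I) + 5 = (I² + I²) + 5 = 2*I² + 5 = 5 + 2*I²)
1/(49 + 15) - 13*u(H) = 1/(49 + 15) - 13*(5 + 2*(-4)²) = 1/64 - 13*(5 + 2*16) = 1/64 - 13*(5 + 32) = 1/64 - 13*37 = 1/64 - 481 = -30783/64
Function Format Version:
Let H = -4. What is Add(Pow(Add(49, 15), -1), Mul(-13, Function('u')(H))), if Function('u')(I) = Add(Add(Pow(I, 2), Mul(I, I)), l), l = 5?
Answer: Rational(-30783, 64) ≈ -480.98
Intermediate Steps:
Function('u')(I) = Add(5, Mul(2, Pow(I, 2))) (Function('u')(I) = Add(Add(Pow(I, 2), Mul(I, I)), 5) = Add(Add(Pow(I, 2), Pow(I, 2)), 5) = Add(Mul(2, Pow(I, 2)), 5) = Add(5, Mul(2, Pow(I, 2))))
Add(Pow(Add(49, 15), -1), Mul(-13, Function('u')(H))) = Add(Pow(Add(49, 15), -1), Mul(-13, Add(5, Mul(2, Pow(-4, 2))))) = Add(Pow(64, -1), Mul(-13, Add(5, Mul(2, 16)))) = Add(Rational(1, 64), Mul(-13, Add(5, 32))) = Add(Rational(1, 64), Mul(-13, 37)) = Add(Rational(1, 64), -481) = Rational(-30783, 64)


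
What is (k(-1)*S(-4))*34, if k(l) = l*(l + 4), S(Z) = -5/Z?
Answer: -255/2 ≈ -127.50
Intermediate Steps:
k(l) = l*(4 + l)
(k(-1)*S(-4))*34 = ((-(4 - 1))*(-5/(-4)))*34 = ((-1*3)*(-5*(-¼)))*34 = -3*5/4*34 = -15/4*34 = -255/2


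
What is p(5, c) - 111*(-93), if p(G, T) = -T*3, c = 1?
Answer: 10320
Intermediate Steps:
p(G, T) = -3*T
p(5, c) - 111*(-93) = -3*1 - 111*(-93) = -3 + 10323 = 10320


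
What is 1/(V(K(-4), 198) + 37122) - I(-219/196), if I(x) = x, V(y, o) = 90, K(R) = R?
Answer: 145529/130242 ≈ 1.1174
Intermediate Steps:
1/(V(K(-4), 198) + 37122) - I(-219/196) = 1/(90 + 37122) - (-219)/196 = 1/37212 - (-219)/196 = 1/37212 - 1*(-219/196) = 1/37212 + 219/196 = 145529/130242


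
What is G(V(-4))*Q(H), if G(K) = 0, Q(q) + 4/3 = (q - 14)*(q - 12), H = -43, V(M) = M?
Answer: 0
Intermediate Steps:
Q(q) = -4/3 + (-14 + q)*(-12 + q) (Q(q) = -4/3 + (q - 14)*(q - 12) = -4/3 + (-14 + q)*(-12 + q))
G(V(-4))*Q(H) = 0*(500/3 + (-43)² - 26*(-43)) = 0*(500/3 + 1849 + 1118) = 0*(9401/3) = 0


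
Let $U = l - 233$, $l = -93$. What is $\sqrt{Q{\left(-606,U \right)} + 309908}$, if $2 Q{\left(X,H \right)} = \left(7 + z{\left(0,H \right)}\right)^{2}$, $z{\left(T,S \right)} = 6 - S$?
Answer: $\frac{\sqrt{1469474}}{2} \approx 606.11$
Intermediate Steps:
$U = -326$ ($U = -93 - 233 = -326$)
$Q{\left(X,H \right)} = \frac{\left(13 - H\right)^{2}}{2}$ ($Q{\left(X,H \right)} = \frac{\left(7 - \left(-6 + H\right)\right)^{2}}{2} = \frac{\left(13 - H\right)^{2}}{2}$)
$\sqrt{Q{\left(-606,U \right)} + 309908} = \sqrt{\frac{\left(-13 - 326\right)^{2}}{2} + 309908} = \sqrt{\frac{\left(-339\right)^{2}}{2} + 309908} = \sqrt{\frac{1}{2} \cdot 114921 + 309908} = \sqrt{\frac{114921}{2} + 309908} = \sqrt{\frac{734737}{2}} = \frac{\sqrt{1469474}}{2}$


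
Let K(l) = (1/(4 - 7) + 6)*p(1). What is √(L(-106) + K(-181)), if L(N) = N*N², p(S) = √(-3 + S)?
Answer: √(-10719144 + 51*I*√2)/3 ≈ 0.0036716 + 1091.3*I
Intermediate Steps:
L(N) = N³
K(l) = 17*I*√2/3 (K(l) = (1/(4 - 7) + 6)*√(-3 + 1) = (1/(-3) + 6)*√(-2) = (-⅓ + 6)*(I*√2) = 17*(I*√2)/3 = 17*I*√2/3)
√(L(-106) + K(-181)) = √((-106)³ + 17*I*√2/3) = √(-1191016 + 17*I*√2/3)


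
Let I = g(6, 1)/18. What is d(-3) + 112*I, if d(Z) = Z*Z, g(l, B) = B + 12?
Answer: 809/9 ≈ 89.889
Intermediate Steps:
g(l, B) = 12 + B
d(Z) = Z²
I = 13/18 (I = (12 + 1)/18 = 13*(1/18) = 13/18 ≈ 0.72222)
d(-3) + 112*I = (-3)² + 112*(13/18) = 9 + 728/9 = 809/9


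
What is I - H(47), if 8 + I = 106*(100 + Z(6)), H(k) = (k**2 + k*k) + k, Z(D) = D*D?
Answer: 9943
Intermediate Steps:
Z(D) = D**2
H(k) = k + 2*k**2 (H(k) = (k**2 + k**2) + k = 2*k**2 + k = k + 2*k**2)
I = 14408 (I = -8 + 106*(100 + 6**2) = -8 + 106*(100 + 36) = -8 + 106*136 = -8 + 14416 = 14408)
I - H(47) = 14408 - 47*(1 + 2*47) = 14408 - 47*(1 + 94) = 14408 - 47*95 = 14408 - 1*4465 = 14408 - 4465 = 9943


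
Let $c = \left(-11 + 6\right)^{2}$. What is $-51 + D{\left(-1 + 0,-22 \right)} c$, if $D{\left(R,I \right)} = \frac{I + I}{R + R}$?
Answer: $499$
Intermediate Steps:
$c = 25$ ($c = \left(-5\right)^{2} = 25$)
$D{\left(R,I \right)} = \frac{I}{R}$ ($D{\left(R,I \right)} = \frac{2 I}{2 R} = 2 I \frac{1}{2 R} = \frac{I}{R}$)
$-51 + D{\left(-1 + 0,-22 \right)} c = -51 + - \frac{22}{-1 + 0} \cdot 25 = -51 + - \frac{22}{-1} \cdot 25 = -51 + \left(-22\right) \left(-1\right) 25 = -51 + 22 \cdot 25 = -51 + 550 = 499$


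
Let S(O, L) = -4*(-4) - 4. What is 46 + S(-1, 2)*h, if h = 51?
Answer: 658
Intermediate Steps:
S(O, L) = 12 (S(O, L) = 16 - 4 = 12)
46 + S(-1, 2)*h = 46 + 12*51 = 46 + 612 = 658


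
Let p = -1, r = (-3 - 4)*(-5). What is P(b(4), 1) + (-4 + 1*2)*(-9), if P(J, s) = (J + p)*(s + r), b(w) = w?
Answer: 126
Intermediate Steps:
r = 35 (r = -7*(-5) = 35)
P(J, s) = (-1 + J)*(35 + s) (P(J, s) = (J - 1)*(s + 35) = (-1 + J)*(35 + s))
P(b(4), 1) + (-4 + 1*2)*(-9) = (-35 - 1*1 + 35*4 + 4*1) + (-4 + 1*2)*(-9) = (-35 - 1 + 140 + 4) + (-4 + 2)*(-9) = 108 - 2*(-9) = 108 + 18 = 126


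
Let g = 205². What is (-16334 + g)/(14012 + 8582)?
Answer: 25691/22594 ≈ 1.1371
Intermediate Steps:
g = 42025
(-16334 + g)/(14012 + 8582) = (-16334 + 42025)/(14012 + 8582) = 25691/22594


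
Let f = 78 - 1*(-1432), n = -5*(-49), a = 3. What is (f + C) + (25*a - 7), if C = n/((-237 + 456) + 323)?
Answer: 855521/542 ≈ 1578.5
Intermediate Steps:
n = 245
C = 245/542 (C = 245/((-237 + 456) + 323) = 245/(219 + 323) = 245/542 ≈ 0.45203)
f = 1510 (f = 78 + 1432 = 1510)
(f + C) + (25*a - 7) = (1510 + 245/542) + (25*3 - 7) = 818665/542 + (75 - 7) = 818665/542 + 68 = 855521/542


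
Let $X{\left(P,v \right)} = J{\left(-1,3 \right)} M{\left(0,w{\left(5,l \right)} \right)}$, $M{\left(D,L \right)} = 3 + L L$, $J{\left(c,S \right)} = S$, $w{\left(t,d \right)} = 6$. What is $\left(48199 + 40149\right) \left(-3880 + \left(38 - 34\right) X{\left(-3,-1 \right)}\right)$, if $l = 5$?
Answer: $-301443376$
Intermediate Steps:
$M{\left(D,L \right)} = 3 + L^{2}$
$X{\left(P,v \right)} = 117$ ($X{\left(P,v \right)} = 3 \left(3 + 6^{2}\right) = 3 \left(3 + 36\right) = 3 \cdot 39 = 117$)
$\left(48199 + 40149\right) \left(-3880 + \left(38 - 34\right) X{\left(-3,-1 \right)}\right) = \left(48199 + 40149\right) \left(-3880 + \left(38 - 34\right) 117\right) = 88348 \left(-3880 + 4 \cdot 117\right) = 88348 \left(-3880 + 468\right) = 88348 \left(-3412\right) = -301443376$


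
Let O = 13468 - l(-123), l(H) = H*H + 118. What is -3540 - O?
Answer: -1761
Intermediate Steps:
l(H) = 118 + H**2 (l(H) = H**2 + 118 = 118 + H**2)
O = -1779 (O = 13468 - (118 + (-123)**2) = 13468 - (118 + 15129) = 13468 - 1*15247 = 13468 - 15247 = -1779)
-3540 - O = -3540 - 1*(-1779) = -3540 + 1779 = -1761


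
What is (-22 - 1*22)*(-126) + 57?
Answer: 5601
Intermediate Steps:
(-22 - 1*22)*(-126) + 57 = (-22 - 22)*(-126) + 57 = -44*(-126) + 57 = 5544 + 57 = 5601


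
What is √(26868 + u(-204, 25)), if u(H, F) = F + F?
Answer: √26918 ≈ 164.07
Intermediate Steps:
u(H, F) = 2*F
√(26868 + u(-204, 25)) = √(26868 + 2*25) = √(26868 + 50) = √26918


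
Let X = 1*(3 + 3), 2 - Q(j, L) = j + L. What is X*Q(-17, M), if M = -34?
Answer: 318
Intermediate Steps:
Q(j, L) = 2 - L - j (Q(j, L) = 2 - (j + L) = 2 - (L + j) = 2 + (-L - j) = 2 - L - j)
X = 6 (X = 1*6 = 6)
X*Q(-17, M) = 6*(2 - 1*(-34) - 1*(-17)) = 6*(2 + 34 + 17) = 6*53 = 318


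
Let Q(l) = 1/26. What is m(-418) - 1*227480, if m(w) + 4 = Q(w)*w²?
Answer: -2869930/13 ≈ -2.2076e+5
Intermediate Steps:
Q(l) = 1/26
m(w) = -4 + w²/26
m(-418) - 1*227480 = (-4 + (1/26)*(-418)²) - 1*227480 = (-4 + (1/26)*174724) - 227480 = (-4 + 87362/13) - 227480 = 87310/13 - 227480 = -2869930/13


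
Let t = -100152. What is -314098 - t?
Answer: -213946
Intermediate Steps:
-314098 - t = -314098 - 1*(-100152) = -314098 + 100152 = -213946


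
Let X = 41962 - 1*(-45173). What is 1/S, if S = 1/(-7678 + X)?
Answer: 79457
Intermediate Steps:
X = 87135 (X = 41962 + 45173 = 87135)
S = 1/79457 (S = 1/(-7678 + 87135) = 1/79457 ≈ 1.2585e-5)
1/S = 1/(1/79457) = 79457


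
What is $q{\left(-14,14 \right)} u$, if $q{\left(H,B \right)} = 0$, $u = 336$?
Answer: $0$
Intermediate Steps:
$q{\left(-14,14 \right)} u = 0 \cdot 336 = 0$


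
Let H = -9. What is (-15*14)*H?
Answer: 1890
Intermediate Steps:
(-15*14)*H = -15*14*(-9) = -210*(-9) = 1890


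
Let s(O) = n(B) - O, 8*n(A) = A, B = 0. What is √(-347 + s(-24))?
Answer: I*√323 ≈ 17.972*I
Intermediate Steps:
n(A) = A/8
s(O) = -O (s(O) = (⅛)*0 - O = 0 - O = -O)
√(-347 + s(-24)) = √(-347 - 1*(-24)) = √(-347 + 24) = √(-323) = I*√323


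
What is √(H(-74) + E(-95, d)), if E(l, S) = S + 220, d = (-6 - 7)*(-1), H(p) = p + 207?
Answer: √366 ≈ 19.131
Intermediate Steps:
H(p) = 207 + p
d = 13 (d = -13*(-1) = 13)
E(l, S) = 220 + S
√(H(-74) + E(-95, d)) = √((207 - 74) + (220 + 13)) = √(133 + 233) = √366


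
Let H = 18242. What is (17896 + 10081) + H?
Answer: 46219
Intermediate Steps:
(17896 + 10081) + H = (17896 + 10081) + 18242 = 27977 + 18242 = 46219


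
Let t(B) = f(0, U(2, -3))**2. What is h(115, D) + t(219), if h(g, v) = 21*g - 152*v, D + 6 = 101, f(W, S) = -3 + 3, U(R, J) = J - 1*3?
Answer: -12025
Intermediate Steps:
U(R, J) = -3 + J (U(R, J) = J - 3 = -3 + J)
f(W, S) = 0
D = 95 (D = -6 + 101 = 95)
h(g, v) = -152*v + 21*g
t(B) = 0 (t(B) = 0**2 = 0)
h(115, D) + t(219) = (-152*95 + 21*115) + 0 = (-14440 + 2415) + 0 = -12025 + 0 = -12025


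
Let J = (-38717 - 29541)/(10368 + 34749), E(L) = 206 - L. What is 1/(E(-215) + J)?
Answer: 45117/18925999 ≈ 0.0023839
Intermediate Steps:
J = -68258/45117 ≈ -1.5129
1/(E(-215) + J) = 1/((206 - 1*(-215)) - 68258/45117) = 1/((206 + 215) - 68258/45117) = 1/(421 - 68258/45117) = 1/(18925999/45117) = 45117/18925999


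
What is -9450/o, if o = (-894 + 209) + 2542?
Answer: -3150/619 ≈ -5.0889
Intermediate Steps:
o = 1857 (o = -685 + 2542 = 1857)
-9450/o = -9450/1857 = -9450*1/1857 = -3150/619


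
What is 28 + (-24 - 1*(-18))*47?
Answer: -254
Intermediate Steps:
28 + (-24 - 1*(-18))*47 = 28 + (-24 + 18)*47 = 28 - 6*47 = 28 - 282 = -254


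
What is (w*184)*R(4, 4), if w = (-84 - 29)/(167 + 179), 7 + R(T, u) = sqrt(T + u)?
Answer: 72772/173 - 20792*sqrt(2)/173 ≈ 250.68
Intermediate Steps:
R(T, u) = -7 + sqrt(T + u)
w = -113/346 ≈ -0.32659
(w*184)*R(4, 4) = (-113/346*184)*(-7 + sqrt(4 + 4)) = -10396*(-7 + sqrt(8))/173 = -10396*(-7 + 2*sqrt(2))/173 = 72772/173 - 20792*sqrt(2)/173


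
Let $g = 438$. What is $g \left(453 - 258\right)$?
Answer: $85410$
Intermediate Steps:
$g \left(453 - 258\right) = 438 \left(453 - 258\right) = 438 \cdot 195 = 85410$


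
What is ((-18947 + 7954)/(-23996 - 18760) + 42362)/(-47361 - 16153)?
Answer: -1811240665/2715604584 ≈ -0.66698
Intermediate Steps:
((-18947 + 7954)/(-23996 - 18760) + 42362)/(-47361 - 16153) = (-10993/(-42756) + 42362)/(-63514) = (-10993*(-1/42756) + 42362)*(-1/63514) = (10993/42756 + 42362)*(-1/63514) = (1811240665/42756)*(-1/63514) = -1811240665/2715604584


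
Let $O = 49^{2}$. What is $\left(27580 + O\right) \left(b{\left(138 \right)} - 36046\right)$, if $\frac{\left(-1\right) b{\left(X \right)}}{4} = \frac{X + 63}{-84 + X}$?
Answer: $- \frac{9730273588}{9} \approx -1.0811 \cdot 10^{9}$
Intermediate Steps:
$b{\left(X \right)} = - \frac{4 \left(63 + X\right)}{-84 + X}$ ($b{\left(X \right)} = - 4 \frac{X + 63}{-84 + X} = - 4 \frac{63 + X}{-84 + X} = - \frac{4 \left(63 + X\right)}{-84 + X}$)
$O = 2401$
$\left(27580 + O\right) \left(b{\left(138 \right)} - 36046\right) = \left(27580 + 2401\right) \left(\frac{4 \left(-63 - 138\right)}{-84 + 138} - 36046\right) = 29981 \left(\frac{4 \left(-63 - 138\right)}{54} - 36046\right) = 29981 \left(4 \cdot \frac{1}{54} \left(-201\right) - 36046\right) = 29981 \left(- \frac{134}{9} - 36046\right) = 29981 \left(- \frac{324548}{9}\right) = - \frac{9730273588}{9}$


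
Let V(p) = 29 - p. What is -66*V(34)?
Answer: 330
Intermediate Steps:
-66*V(34) = -66*(29 - 1*34) = -66*(29 - 34) = -66*(-5) = 330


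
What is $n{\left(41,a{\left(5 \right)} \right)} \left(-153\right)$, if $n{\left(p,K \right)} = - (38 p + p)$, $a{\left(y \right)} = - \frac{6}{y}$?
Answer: $244647$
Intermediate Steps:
$n{\left(p,K \right)} = - 39 p$
$n{\left(41,a{\left(5 \right)} \right)} \left(-153\right) = \left(-39\right) 41 \left(-153\right) = \left(-1599\right) \left(-153\right) = 244647$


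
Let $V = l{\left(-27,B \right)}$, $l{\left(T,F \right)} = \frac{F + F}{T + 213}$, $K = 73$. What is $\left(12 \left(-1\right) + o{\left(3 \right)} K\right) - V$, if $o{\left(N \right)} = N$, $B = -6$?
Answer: $\frac{6419}{31} \approx 207.06$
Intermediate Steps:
$l{\left(T,F \right)} = \frac{2 F}{213 + T}$
$V = - \frac{2}{31}$ ($V = 2 \left(-6\right) \frac{1}{213 - 27} = 2 \left(-6\right) \frac{1}{186} = - \frac{2}{31} \approx -0.064516$)
$\left(12 \left(-1\right) + o{\left(3 \right)} K\right) - V = \left(12 \left(-1\right) + 3 \cdot 73\right) - - \frac{2}{31} = \left(-12 + 219\right) + \frac{2}{31} = 207 + \frac{2}{31} = \frac{6419}{31}$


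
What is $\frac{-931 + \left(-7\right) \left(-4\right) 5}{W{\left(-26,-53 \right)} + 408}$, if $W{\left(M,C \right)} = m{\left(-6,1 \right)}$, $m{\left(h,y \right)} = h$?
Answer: $- \frac{791}{402} \approx -1.9677$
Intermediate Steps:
$W{\left(M,C \right)} = -6$
$\frac{-931 + \left(-7\right) \left(-4\right) 5}{W{\left(-26,-53 \right)} + 408} = \frac{-931 + \left(-7\right) \left(-4\right) 5}{-6 + 408} = \frac{-931 + 28 \cdot 5}{402} = \left(-931 + 140\right) \frac{1}{402} = \left(-791\right) \frac{1}{402} = - \frac{791}{402}$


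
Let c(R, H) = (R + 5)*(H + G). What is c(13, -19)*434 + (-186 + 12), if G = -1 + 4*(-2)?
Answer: -218910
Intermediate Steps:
G = -9 (G = -1 - 8 = -9)
c(R, H) = (-9 + H)*(5 + R) (c(R, H) = (R + 5)*(H - 9) = (5 + R)*(-9 + H) = (-9 + H)*(5 + R))
c(13, -19)*434 + (-186 + 12) = (-45 - 9*13 + 5*(-19) - 19*13)*434 + (-186 + 12) = (-45 - 117 - 95 - 247)*434 - 174 = -504*434 - 174 = -218736 - 174 = -218910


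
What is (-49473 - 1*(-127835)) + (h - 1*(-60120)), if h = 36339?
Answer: 174821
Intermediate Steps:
(-49473 - 1*(-127835)) + (h - 1*(-60120)) = (-49473 - 1*(-127835)) + (36339 - 1*(-60120)) = (-49473 + 127835) + (36339 + 60120) = 78362 + 96459 = 174821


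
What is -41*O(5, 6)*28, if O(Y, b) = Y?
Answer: -5740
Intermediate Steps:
-41*O(5, 6)*28 = -41*5*28 = -205*28 = -5740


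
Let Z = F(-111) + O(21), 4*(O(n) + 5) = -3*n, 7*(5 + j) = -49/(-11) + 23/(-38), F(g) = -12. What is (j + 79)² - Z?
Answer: 11965598507/2140369 ≈ 5590.4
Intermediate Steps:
j = -13021/2926 (j = -5 + (-49/(-11) + 23/(-38))/7 = -5 + (-49*(-1/11) + 23*(-1/38))/7 = -5 + (49/11 - 23/38)/7 = -5 + (⅐)*(1609/418) = -5 + 1609/2926 = -13021/2926 ≈ -4.4501)
O(n) = -5 - 3*n/4 (O(n) = -5 + (-3*n)/4 = -5 - 3*n/4)
Z = -131/4 (Z = -12 + (-5 - ¾*21) = -12 + (-5 - 63/4) = -12 - 83/4 = -131/4 ≈ -32.750)
(j + 79)² - Z = (-13021/2926 + 79)² - 1*(-131/4) = (218133/2926)² + 131/4 = 47582005689/8561476 + 131/4 = 11965598507/2140369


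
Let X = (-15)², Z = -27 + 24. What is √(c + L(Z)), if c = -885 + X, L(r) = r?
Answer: I*√663 ≈ 25.749*I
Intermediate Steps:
Z = -3
X = 225
c = -660 (c = -885 + 225 = -660)
√(c + L(Z)) = √(-660 - 3) = √(-663) = I*√663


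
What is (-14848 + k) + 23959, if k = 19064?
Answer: 28175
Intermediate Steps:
(-14848 + k) + 23959 = (-14848 + 19064) + 23959 = 4216 + 23959 = 28175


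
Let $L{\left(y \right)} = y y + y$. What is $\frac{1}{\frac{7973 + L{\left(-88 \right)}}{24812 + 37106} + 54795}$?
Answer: $\frac{61918}{3392812439} \approx 1.825 \cdot 10^{-5}$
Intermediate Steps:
$L{\left(y \right)} = y + y^{2}$ ($L{\left(y \right)} = y^{2} + y = y + y^{2}$)
$\frac{1}{\frac{7973 + L{\left(-88 \right)}}{24812 + 37106} + 54795} = \frac{1}{\frac{7973 - 88 \left(1 - 88\right)}{24812 + 37106} + 54795} = \frac{1}{\frac{7973 - -7656}{61918} + 54795} = \frac{1}{\left(7973 + 7656\right) \frac{1}{61918} + 54795} = \frac{1}{15629 \cdot \frac{1}{61918} + 54795} = \frac{1}{\frac{15629}{61918} + 54795} = \frac{1}{\frac{3392812439}{61918}} = \frac{61918}{3392812439}$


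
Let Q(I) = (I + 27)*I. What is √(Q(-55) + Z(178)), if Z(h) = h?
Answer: √1718 ≈ 41.449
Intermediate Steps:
Q(I) = I*(27 + I) (Q(I) = (27 + I)*I = I*(27 + I))
√(Q(-55) + Z(178)) = √(-55*(27 - 55) + 178) = √(-55*(-28) + 178) = √(1540 + 178) = √1718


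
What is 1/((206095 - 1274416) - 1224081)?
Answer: -1/2292402 ≈ -4.3622e-7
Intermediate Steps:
1/((206095 - 1274416) - 1224081) = 1/(-1068321 - 1224081) = 1/(-2292402) = -1/2292402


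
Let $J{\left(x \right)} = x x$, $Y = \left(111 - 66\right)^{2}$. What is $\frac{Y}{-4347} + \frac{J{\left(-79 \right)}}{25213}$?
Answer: $- \frac{886174}{4059293} \approx -0.21831$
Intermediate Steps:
$Y = 2025$ ($Y = 45^{2} = 2025$)
$J{\left(x \right)} = x^{2}$
$\frac{Y}{-4347} + \frac{J{\left(-79 \right)}}{25213} = \frac{2025}{-4347} + \frac{\left(-79\right)^{2}}{25213} = 2025 \left(- \frac{1}{4347}\right) + 6241 \cdot \frac{1}{25213} = - \frac{75}{161} + \frac{6241}{25213} = - \frac{886174}{4059293}$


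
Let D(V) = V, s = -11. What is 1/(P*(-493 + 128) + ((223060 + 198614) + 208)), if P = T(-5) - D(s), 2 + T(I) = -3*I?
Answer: 1/413122 ≈ 2.4206e-6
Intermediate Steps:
T(I) = -2 - 3*I
P = 24 (P = (-2 - 3*(-5)) - 1*(-11) = (-2 + 15) + 11 = 13 + 11 = 24)
1/(P*(-493 + 128) + ((223060 + 198614) + 208)) = 1/(24*(-493 + 128) + ((223060 + 198614) + 208)) = 1/(24*(-365) + (421674 + 208)) = 1/(-8760 + 421882) = 1/413122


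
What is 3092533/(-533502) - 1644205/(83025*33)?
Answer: -207781908503/32482269270 ≈ -6.3968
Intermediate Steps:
3092533/(-533502) - 1644205/(83025*33) = 3092533*(-1/533502) - 1644205/2739825 = -3092533/533502 - 1644205*1/2739825 = -3092533/533502 - 328841/547965 = -207781908503/32482269270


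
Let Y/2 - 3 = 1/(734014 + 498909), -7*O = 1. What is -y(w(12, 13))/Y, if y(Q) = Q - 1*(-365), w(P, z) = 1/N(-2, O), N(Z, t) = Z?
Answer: -898800867/14795080 ≈ -60.750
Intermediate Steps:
O = -⅐ (O = -⅐*1 = -⅐ ≈ -0.14286)
w(P, z) = -½ (w(P, z) = 1/(-2) = -½)
y(Q) = 365 + Q (y(Q) = Q + 365 = 365 + Q)
Y = 7397540/1232923 (Y = 6 + 2/(734014 + 498909) = 6 + 2/1232923 = 7397540/1232923 ≈ 6.0000)
-y(w(12, 13))/Y = -(365 - ½)/7397540/1232923 = -729*1232923/(2*7397540) = -1*898800867/14795080 = -898800867/14795080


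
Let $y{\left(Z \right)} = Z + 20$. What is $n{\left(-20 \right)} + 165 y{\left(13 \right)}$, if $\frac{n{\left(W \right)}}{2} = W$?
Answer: $5405$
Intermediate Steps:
$y{\left(Z \right)} = 20 + Z$
$n{\left(W \right)} = 2 W$
$n{\left(-20 \right)} + 165 y{\left(13 \right)} = 2 \left(-20\right) + 165 \left(20 + 13\right) = -40 + 165 \cdot 33 = -40 + 5445 = 5405$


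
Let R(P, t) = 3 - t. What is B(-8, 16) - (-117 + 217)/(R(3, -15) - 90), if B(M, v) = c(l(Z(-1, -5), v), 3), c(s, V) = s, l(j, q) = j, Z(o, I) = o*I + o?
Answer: 97/18 ≈ 5.3889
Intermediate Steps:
Z(o, I) = o + I*o (Z(o, I) = I*o + o = o + I*o)
B(M, v) = 4 (B(M, v) = -(1 - 5) = -1*(-4) = 4)
B(-8, 16) - (-117 + 217)/(R(3, -15) - 90) = 4 - (-117 + 217)/((3 - 1*(-15)) - 90) = 4 - 100/((3 + 15) - 90) = 4 - 100/(18 - 90) = 4 - 100/(-72) = 4 - 100*(-1)/72 = 4 - 1*(-25/18) = 4 + 25/18 = 97/18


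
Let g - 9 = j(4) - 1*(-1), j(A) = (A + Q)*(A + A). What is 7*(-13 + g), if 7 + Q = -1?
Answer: -245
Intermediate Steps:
Q = -8 (Q = -7 - 1 = -8)
j(A) = 2*A*(-8 + A) (j(A) = (A - 8)*(A + A) = (-8 + A)*(2*A) = 2*A*(-8 + A))
g = -22 (g = 9 + (2*4*(-8 + 4) - 1*(-1)) = 9 + (2*4*(-4) + 1) = 9 + (-32 + 1) = 9 - 31 = -22)
7*(-13 + g) = 7*(-13 - 22) = 7*(-35) = -245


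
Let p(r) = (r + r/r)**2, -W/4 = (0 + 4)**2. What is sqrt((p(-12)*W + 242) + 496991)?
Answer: sqrt(489489) ≈ 699.63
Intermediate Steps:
W = -64 (W = -4*(0 + 4)**2 = -4*4**2 = -4*16 = -64)
p(r) = (1 + r)**2 (p(r) = (r + 1)**2 = (1 + r)**2)
sqrt((p(-12)*W + 242) + 496991) = sqrt(((1 - 12)**2*(-64) + 242) + 496991) = sqrt(((-11)**2*(-64) + 242) + 496991) = sqrt((121*(-64) + 242) + 496991) = sqrt((-7744 + 242) + 496991) = sqrt(-7502 + 496991) = sqrt(489489)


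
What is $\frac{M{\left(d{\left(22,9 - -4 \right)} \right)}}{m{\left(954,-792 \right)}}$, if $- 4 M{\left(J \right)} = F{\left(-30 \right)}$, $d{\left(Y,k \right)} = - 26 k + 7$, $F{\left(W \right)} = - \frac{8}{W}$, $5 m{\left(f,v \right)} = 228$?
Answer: $- \frac{1}{684} \approx -0.001462$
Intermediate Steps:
$m{\left(f,v \right)} = \frac{228}{5}$ ($m{\left(f,v \right)} = \frac{1}{5} \cdot 228 = \frac{228}{5}$)
$d{\left(Y,k \right)} = 7 - 26 k$
$M{\left(J \right)} = - \frac{1}{15}$ ($M{\left(J \right)} = - \frac{\left(-8\right) \frac{1}{-30}}{4} = - \frac{\left(-8\right) \left(- \frac{1}{30}\right)}{4} = \left(- \frac{1}{4}\right) \frac{4}{15} = - \frac{1}{15}$)
$\frac{M{\left(d{\left(22,9 - -4 \right)} \right)}}{m{\left(954,-792 \right)}} = - \frac{1}{15 \cdot \frac{228}{5}} = \left(- \frac{1}{15}\right) \frac{5}{228} = - \frac{1}{684}$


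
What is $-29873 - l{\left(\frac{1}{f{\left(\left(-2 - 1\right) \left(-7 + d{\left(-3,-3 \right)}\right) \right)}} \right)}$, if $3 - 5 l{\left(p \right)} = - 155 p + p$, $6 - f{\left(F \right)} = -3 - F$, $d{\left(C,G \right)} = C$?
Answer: $- \frac{5825506}{195} \approx -29874.0$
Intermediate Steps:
$f{\left(F \right)} = 9 + F$ ($f{\left(F \right)} = 6 - \left(-3 - F\right) = 6 + \left(3 + F\right) = 9 + F$)
$l{\left(p \right)} = \frac{3}{5} + \frac{154 p}{5}$ ($l{\left(p \right)} = \frac{3}{5} - \frac{- 155 p + p}{5} = \frac{3}{5} - \frac{\left(-154\right) p}{5} = \frac{3}{5} + \frac{154 p}{5}$)
$-29873 - l{\left(\frac{1}{f{\left(\left(-2 - 1\right) \left(-7 + d{\left(-3,-3 \right)}\right) \right)}} \right)} = -29873 - \left(\frac{3}{5} + \frac{154}{5 \left(9 + \left(-2 - 1\right) \left(-7 - 3\right)\right)}\right) = -29873 - \left(\frac{3}{5} + \frac{154}{5 \left(9 - -30\right)}\right) = -29873 - \left(\frac{3}{5} + \frac{154}{5 \left(9 + 30\right)}\right) = -29873 - \left(\frac{3}{5} + \frac{154}{5 \cdot 39}\right) = -29873 - \left(\frac{3}{5} + \frac{154}{5} \cdot \frac{1}{39}\right) = -29873 - \left(\frac{3}{5} + \frac{154}{195}\right) = -29873 - \frac{271}{195} = - \frac{5825506}{195}$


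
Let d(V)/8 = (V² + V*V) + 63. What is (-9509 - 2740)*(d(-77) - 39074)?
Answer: -689545206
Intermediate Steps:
d(V) = 504 + 16*V² (d(V) = 8*((V² + V*V) + 63) = 8*((V² + V²) + 63) = 8*(2*V² + 63) = 8*(63 + 2*V²) = 504 + 16*V²)
(-9509 - 2740)*(d(-77) - 39074) = (-9509 - 2740)*((504 + 16*(-77)²) - 39074) = -12249*((504 + 16*5929) - 39074) = -12249*((504 + 94864) - 39074) = -12249*(95368 - 39074) = -12249*56294 = -689545206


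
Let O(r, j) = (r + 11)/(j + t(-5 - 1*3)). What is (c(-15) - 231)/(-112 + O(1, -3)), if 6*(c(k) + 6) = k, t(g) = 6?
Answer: 479/216 ≈ 2.2176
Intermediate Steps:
c(k) = -6 + k/6
O(r, j) = (11 + r)/(6 + j) (O(r, j) = (r + 11)/(j + 6) = (11 + r)/(6 + j))
(c(-15) - 231)/(-112 + O(1, -3)) = ((-6 + (⅙)*(-15)) - 231)/(-112 + (11 + 1)/(6 - 3)) = ((-6 - 5/2) - 231)/(-112 + 12/3) = (-17/2 - 231)/(-112 + (⅓)*12) = -479/(2*(-112 + 4)) = -479/2/(-108) = -479/2*(-1/108) = 479/216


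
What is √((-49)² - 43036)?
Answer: 3*I*√4515 ≈ 201.58*I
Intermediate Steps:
√((-49)² - 43036) = √(2401 - 43036) = √(-40635) = 3*I*√4515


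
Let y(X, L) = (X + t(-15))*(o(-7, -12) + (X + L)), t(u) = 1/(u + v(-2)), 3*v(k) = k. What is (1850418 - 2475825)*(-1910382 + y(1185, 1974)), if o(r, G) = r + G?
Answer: -53212708314882/47 ≈ -1.1322e+12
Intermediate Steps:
v(k) = k/3
o(r, G) = G + r
t(u) = 1/(-⅔ + u) (t(u) = 1/(u + (⅓)*(-2)) = 1/(u - ⅔) = 1/(-⅔ + u))
y(X, L) = (-3/47 + X)*(-19 + L + X) (y(X, L) = (X + 3/(-2 + 3*(-15)))*((-12 - 7) + (X + L)) = (X + 3/(-2 - 45))*(-19 + (L + X)) = (X + 3/(-47))*(-19 + L + X) = (X + 3*(-1/47))*(-19 + L + X) = (X - 3/47)*(-19 + L + X) = (-3/47 + X)*(-19 + L + X))
(1850418 - 2475825)*(-1910382 + y(1185, 1974)) = (1850418 - 2475825)*(-1910382 + (57/47 + 1185² - 896/47*1185 - 3/47*1974 + 1974*1185)) = -625407*(-1910382 + (57/47 + 1404225 - 1061760/47 - 126 + 2339190)) = -625407*(-1910382 + 174872880/47) = -625407*85084926/47 = -53212708314882/47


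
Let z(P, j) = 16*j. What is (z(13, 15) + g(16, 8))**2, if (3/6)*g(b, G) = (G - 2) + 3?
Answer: 66564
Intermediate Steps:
g(b, G) = 2 + 2*G (g(b, G) = 2*((G - 2) + 3) = 2*((-2 + G) + 3) = 2*(1 + G) = 2 + 2*G)
(z(13, 15) + g(16, 8))**2 = (16*15 + (2 + 2*8))**2 = (240 + (2 + 16))**2 = (240 + 18)**2 = 258**2 = 66564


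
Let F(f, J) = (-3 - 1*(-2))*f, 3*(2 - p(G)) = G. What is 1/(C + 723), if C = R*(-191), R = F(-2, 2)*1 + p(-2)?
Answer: -3/505 ≈ -0.0059406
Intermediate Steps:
p(G) = 2 - G/3
F(f, J) = -f (F(f, J) = (-3 + 2)*f = -f)
R = 14/3 (R = -1*(-2)*1 + (2 - 1/3*(-2)) = 2*1 + (2 + 2/3) = 2 + 8/3 = 14/3 ≈ 4.6667)
C = -2674/3 (C = (14/3)*(-191) = -2674/3 ≈ -891.33)
1/(C + 723) = 1/(-2674/3 + 723) = 1/(-505/3) = -3/505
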